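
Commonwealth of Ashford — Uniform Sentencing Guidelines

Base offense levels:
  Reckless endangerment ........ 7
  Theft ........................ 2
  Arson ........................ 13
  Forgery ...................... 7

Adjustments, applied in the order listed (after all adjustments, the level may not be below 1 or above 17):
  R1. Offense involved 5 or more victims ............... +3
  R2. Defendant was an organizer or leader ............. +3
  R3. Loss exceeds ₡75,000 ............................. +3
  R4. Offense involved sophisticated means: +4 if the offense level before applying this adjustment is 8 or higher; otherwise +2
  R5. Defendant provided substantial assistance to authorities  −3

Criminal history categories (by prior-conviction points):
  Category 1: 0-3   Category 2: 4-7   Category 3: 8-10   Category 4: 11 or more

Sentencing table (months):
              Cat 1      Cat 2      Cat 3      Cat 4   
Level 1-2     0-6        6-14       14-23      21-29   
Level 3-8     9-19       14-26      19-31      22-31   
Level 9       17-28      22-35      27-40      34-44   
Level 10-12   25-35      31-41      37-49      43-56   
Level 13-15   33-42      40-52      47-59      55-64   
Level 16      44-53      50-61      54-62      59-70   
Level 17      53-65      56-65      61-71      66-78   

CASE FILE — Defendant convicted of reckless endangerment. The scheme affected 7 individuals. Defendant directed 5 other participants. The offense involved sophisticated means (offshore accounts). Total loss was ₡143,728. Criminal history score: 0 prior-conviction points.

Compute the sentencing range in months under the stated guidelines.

Base offense level for reckless endangerment: 7.
R1 applies: 7 + 3 = 10.
R2 applies: 10 + 3 = 13.
R3 applies: 13 + 3 = 16.
R4 applies (level before this adjustment is 16 ≥ 8, so +4): 16 + 4 = 20.
Level 20 exceeds the maximum of 17; capped at 17.
Final offense level: 17.
Criminal history: 0 prior points → Category 1 (0-3).
Level 17 falls in the 17 band.
Grid: Level 17 × Category 1 = 53-65 months.

53-65 months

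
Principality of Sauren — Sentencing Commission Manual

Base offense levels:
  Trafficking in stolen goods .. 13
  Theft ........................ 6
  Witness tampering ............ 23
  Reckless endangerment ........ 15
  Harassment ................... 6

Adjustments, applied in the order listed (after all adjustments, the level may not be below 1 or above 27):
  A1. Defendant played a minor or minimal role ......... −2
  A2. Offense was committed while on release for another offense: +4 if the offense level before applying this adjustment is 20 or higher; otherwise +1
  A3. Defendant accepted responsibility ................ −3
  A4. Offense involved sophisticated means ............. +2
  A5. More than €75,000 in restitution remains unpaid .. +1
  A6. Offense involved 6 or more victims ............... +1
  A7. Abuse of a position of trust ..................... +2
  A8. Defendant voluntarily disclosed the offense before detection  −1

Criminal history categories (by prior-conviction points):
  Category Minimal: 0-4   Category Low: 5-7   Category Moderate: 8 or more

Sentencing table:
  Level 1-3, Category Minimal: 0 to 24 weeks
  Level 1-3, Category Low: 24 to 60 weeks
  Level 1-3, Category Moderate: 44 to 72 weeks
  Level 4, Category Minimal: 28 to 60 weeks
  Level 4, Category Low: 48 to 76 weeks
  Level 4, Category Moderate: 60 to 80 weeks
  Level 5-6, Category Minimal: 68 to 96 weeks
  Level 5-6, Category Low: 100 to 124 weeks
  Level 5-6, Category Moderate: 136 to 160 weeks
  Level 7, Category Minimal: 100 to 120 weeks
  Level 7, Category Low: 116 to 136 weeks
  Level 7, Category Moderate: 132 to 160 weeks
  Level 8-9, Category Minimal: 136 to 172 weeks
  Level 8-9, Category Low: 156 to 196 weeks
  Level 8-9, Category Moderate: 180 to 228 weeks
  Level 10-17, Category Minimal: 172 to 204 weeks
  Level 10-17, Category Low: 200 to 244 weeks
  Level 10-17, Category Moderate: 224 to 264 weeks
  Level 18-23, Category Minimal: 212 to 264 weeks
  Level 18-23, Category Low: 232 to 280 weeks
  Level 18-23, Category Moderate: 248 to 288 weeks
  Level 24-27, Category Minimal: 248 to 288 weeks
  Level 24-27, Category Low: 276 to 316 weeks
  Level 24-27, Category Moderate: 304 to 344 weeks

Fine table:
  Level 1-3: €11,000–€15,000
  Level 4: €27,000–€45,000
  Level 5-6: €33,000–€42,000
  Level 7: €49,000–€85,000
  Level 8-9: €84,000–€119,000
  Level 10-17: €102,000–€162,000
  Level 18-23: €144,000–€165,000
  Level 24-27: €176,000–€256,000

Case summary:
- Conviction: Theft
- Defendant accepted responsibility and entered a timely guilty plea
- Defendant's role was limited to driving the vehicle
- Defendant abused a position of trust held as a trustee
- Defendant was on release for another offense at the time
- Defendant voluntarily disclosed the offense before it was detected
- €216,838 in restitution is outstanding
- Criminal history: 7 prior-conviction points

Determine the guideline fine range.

Base offense level for theft: 6.
A1 applies: 6 − 2 = 4.
A2 applies (level before this adjustment is 4 < 20, so +1): 4 + 1 = 5.
A3 applies: 5 − 3 = 2.
A4 does not apply.
A5 applies: 2 + 1 = 3.
A7 applies: 3 + 2 = 5.
A8 applies: 5 − 1 = 4.
Final offense level: 4.
Level 4 falls in the 4 band.
Fine table: Level 4 → €27,000–€45,000.

€27,000–€45,000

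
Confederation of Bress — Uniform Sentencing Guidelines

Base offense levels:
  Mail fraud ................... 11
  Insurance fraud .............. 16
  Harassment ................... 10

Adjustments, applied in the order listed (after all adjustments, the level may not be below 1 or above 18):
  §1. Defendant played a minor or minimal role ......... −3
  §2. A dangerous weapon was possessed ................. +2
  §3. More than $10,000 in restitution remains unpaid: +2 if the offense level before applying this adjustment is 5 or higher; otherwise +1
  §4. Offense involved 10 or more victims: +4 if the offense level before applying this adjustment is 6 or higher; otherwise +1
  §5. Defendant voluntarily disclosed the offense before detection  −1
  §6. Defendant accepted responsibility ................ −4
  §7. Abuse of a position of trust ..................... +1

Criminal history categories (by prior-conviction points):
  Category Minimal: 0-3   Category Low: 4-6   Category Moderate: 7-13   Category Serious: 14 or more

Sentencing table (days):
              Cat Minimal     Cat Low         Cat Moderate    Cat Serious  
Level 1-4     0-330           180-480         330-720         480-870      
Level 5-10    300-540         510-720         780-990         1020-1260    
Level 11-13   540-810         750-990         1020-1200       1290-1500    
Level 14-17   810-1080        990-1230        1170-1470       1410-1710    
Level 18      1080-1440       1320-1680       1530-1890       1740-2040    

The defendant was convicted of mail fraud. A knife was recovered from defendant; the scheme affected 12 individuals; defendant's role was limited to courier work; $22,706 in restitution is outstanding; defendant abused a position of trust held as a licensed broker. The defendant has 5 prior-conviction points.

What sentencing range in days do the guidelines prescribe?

Base offense level for mail fraud: 11.
§1 applies: 11 − 3 = 8.
§2 applies: 8 + 2 = 10.
§3 applies (level before this adjustment is 10 ≥ 5, so +2): 10 + 2 = 12.
§4 applies (level before this adjustment is 12 ≥ 6, so +4): 12 + 4 = 16.
§7 applies: 16 + 1 = 17.
Final offense level: 17.
Criminal history: 5 prior points → Category Low (4-6).
Level 17 falls in the 14-17 band.
Grid: Level 14-17 × Category Low = 990-1230 days.

990-1230 days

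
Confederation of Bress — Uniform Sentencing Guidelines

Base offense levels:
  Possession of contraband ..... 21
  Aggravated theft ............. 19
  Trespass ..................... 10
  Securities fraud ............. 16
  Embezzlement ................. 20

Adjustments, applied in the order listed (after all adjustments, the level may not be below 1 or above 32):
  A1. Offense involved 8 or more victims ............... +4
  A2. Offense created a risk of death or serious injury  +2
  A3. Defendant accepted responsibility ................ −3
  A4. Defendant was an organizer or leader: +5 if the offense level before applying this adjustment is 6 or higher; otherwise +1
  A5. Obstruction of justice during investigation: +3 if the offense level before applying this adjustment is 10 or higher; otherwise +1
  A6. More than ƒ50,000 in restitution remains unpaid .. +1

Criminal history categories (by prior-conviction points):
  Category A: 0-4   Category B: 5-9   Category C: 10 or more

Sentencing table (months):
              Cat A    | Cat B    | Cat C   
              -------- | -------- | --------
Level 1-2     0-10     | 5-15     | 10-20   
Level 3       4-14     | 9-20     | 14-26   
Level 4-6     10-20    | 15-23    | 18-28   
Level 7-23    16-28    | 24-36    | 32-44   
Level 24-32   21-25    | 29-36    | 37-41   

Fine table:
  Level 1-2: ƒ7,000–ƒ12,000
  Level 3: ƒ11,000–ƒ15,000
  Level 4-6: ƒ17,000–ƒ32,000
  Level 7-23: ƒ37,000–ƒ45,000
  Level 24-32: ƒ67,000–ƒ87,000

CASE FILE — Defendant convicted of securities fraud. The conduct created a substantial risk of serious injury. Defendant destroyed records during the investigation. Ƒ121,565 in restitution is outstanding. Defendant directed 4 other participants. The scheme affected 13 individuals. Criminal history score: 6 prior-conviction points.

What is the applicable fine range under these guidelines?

ƒ67,000–ƒ87,000

Base offense level for securities fraud: 16.
A1 applies: 16 + 4 = 20.
A2 applies: 20 + 2 = 22.
A3 does not apply.
A4 applies (level before this adjustment is 22 ≥ 6, so +5): 22 + 5 = 27.
A5 applies (level before this adjustment is 27 ≥ 10, so +3): 27 + 3 = 30.
A6 applies: 30 + 1 = 31.
Final offense level: 31.
Level 31 falls in the 24-32 band.
Fine table: Level 24-32 → ƒ67,000–ƒ87,000.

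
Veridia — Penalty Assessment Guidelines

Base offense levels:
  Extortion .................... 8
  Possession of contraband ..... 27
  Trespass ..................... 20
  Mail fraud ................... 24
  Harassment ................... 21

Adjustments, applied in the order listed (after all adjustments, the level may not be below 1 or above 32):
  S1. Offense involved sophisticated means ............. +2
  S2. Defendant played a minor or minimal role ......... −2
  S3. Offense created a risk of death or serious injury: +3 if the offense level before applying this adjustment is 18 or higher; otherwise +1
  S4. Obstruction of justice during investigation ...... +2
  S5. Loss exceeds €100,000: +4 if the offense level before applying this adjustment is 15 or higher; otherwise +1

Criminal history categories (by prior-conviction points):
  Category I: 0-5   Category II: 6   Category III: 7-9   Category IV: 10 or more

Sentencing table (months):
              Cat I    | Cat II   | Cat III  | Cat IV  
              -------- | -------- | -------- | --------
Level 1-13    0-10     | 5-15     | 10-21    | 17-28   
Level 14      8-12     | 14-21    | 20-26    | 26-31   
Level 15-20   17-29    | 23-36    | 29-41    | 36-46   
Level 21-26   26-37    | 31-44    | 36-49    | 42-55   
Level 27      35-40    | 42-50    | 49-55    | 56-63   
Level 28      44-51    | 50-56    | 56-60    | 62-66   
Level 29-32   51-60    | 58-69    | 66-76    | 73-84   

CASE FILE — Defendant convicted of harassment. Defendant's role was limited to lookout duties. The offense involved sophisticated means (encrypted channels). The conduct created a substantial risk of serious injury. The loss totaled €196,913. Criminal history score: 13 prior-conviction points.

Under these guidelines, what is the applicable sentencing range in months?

62-66 months

Base offense level for harassment: 21.
S1 applies: 21 + 2 = 23.
S2 applies: 23 − 2 = 21.
S3 applies (level before this adjustment is 21 ≥ 18, so +3): 21 + 3 = 24.
S5 applies (level before this adjustment is 24 ≥ 15, so +4): 24 + 4 = 28.
Final offense level: 28.
Criminal history: 13 prior points → Category IV (10+).
Level 28 falls in the 28 band.
Grid: Level 28 × Category IV = 62-66 months.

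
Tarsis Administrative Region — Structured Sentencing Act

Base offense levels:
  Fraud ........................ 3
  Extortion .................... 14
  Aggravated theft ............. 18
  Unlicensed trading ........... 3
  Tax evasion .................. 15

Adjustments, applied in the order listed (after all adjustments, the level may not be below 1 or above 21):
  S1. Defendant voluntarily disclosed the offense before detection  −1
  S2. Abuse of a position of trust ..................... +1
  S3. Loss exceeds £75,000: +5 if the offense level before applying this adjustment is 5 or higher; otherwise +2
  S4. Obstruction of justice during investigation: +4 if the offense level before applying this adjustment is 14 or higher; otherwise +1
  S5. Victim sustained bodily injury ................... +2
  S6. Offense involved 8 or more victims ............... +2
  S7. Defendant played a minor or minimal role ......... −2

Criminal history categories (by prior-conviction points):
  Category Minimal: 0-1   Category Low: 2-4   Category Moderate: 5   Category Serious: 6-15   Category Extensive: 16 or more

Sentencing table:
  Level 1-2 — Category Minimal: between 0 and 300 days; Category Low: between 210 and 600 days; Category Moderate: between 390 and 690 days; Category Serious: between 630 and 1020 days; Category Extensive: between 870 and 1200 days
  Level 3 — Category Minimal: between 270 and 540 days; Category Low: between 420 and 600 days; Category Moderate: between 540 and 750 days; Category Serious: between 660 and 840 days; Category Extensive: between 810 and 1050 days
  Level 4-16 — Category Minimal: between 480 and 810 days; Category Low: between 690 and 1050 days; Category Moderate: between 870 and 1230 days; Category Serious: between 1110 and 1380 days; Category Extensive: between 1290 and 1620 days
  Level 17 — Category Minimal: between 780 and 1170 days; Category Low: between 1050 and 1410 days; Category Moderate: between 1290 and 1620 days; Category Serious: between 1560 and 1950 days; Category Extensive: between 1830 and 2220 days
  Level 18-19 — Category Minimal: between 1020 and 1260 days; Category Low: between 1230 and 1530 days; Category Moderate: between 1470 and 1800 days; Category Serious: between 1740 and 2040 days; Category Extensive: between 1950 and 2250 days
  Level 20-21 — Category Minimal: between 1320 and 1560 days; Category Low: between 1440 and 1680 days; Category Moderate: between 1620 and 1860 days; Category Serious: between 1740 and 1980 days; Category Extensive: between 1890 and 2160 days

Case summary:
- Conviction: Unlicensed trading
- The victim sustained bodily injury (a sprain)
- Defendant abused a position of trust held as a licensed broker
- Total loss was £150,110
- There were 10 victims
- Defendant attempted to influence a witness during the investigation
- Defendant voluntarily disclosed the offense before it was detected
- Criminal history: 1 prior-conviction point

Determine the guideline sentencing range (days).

Base offense level for unlicensed trading: 3.
S1 applies: 3 − 1 = 2.
S2 applies: 2 + 1 = 3.
S3 applies (level before this adjustment is 3 < 5, so +2): 3 + 2 = 5.
S4 applies (level before this adjustment is 5 < 14, so +1): 5 + 1 = 6.
S5 applies: 6 + 2 = 8.
S6 applies: 8 + 2 = 10.
S7 does not apply.
Final offense level: 10.
Criminal history: 1 prior point → Category Minimal (0-1).
Level 10 falls in the 4-16 band.
Grid: Level 4-16 × Category Minimal = 480-810 days.

480-810 days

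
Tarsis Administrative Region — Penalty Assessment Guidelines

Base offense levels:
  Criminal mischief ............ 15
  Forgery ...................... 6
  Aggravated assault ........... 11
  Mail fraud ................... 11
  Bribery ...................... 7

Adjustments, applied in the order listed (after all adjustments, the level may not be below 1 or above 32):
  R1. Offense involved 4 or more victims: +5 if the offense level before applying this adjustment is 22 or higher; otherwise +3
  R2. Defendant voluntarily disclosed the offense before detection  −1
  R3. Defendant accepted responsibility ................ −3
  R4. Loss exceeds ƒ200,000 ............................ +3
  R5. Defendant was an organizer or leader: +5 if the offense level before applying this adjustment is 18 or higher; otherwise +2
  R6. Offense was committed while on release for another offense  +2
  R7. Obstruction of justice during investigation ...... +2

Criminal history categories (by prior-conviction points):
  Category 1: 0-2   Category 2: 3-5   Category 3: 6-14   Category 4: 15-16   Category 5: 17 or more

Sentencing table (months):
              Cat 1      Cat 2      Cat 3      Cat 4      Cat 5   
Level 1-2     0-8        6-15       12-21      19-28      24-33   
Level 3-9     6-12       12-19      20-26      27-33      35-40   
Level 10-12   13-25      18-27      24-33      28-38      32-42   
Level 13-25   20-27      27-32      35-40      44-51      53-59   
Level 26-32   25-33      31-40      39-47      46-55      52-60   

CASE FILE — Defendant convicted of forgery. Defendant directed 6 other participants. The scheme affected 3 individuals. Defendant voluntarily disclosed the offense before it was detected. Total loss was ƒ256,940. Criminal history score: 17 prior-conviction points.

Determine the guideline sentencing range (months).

Base offense level for forgery: 6.
R2 applies: 6 − 1 = 5.
R3 does not apply.
R4 applies: 5 + 3 = 8.
R5 applies (level before this adjustment is 8 < 18, so +2): 8 + 2 = 10.
R7 does not apply.
Final offense level: 10.
Criminal history: 17 prior points → Category 5 (17+).
Level 10 falls in the 10-12 band.
Grid: Level 10-12 × Category 5 = 32-42 months.

32-42 months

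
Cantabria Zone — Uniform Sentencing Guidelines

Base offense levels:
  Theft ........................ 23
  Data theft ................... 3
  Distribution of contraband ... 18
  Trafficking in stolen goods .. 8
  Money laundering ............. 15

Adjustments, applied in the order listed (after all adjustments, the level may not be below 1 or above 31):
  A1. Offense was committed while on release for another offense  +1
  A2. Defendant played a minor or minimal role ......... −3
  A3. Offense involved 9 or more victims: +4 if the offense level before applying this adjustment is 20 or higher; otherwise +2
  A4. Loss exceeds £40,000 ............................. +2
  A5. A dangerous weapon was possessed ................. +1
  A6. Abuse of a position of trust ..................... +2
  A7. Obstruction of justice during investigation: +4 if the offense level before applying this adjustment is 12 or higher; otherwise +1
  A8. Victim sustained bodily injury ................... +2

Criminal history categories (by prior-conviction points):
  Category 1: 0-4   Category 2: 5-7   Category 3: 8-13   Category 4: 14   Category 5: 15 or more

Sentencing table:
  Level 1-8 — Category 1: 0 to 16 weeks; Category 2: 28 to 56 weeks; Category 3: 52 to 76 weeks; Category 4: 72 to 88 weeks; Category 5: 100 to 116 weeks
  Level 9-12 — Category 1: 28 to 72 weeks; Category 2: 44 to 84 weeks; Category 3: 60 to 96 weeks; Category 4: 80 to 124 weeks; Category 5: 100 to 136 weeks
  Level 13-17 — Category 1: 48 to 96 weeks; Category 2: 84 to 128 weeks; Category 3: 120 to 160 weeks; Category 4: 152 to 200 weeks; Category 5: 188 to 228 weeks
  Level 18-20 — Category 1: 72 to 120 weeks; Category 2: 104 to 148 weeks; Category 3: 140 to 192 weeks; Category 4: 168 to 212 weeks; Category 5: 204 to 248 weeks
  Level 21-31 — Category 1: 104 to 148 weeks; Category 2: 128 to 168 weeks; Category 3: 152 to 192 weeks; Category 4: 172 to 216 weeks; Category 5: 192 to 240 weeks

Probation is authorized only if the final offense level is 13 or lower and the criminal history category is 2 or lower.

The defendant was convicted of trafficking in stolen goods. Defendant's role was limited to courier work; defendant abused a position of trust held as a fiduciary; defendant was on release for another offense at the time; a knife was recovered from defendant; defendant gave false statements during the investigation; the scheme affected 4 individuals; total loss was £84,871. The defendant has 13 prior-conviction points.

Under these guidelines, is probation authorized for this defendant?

Base offense level for trafficking in stolen goods: 8.
A1 applies: 8 + 1 = 9.
A2 applies: 9 − 3 = 6.
A3 does not apply.
A4 applies: 6 + 2 = 8.
A5 applies: 8 + 1 = 9.
A6 applies: 9 + 2 = 11.
A7 applies (level before this adjustment is 11 < 12, so +1): 11 + 1 = 12.
Final offense level: 12.
Criminal history: 13 prior points → Category 3 (8-13).
Level 12 falls in the 9-12 band.
Grid: Level 9-12 × Category 3 = 60-96 weeks.
Probation check: level 12 ≤ 13 and category 3 > 2 → not eligible.

No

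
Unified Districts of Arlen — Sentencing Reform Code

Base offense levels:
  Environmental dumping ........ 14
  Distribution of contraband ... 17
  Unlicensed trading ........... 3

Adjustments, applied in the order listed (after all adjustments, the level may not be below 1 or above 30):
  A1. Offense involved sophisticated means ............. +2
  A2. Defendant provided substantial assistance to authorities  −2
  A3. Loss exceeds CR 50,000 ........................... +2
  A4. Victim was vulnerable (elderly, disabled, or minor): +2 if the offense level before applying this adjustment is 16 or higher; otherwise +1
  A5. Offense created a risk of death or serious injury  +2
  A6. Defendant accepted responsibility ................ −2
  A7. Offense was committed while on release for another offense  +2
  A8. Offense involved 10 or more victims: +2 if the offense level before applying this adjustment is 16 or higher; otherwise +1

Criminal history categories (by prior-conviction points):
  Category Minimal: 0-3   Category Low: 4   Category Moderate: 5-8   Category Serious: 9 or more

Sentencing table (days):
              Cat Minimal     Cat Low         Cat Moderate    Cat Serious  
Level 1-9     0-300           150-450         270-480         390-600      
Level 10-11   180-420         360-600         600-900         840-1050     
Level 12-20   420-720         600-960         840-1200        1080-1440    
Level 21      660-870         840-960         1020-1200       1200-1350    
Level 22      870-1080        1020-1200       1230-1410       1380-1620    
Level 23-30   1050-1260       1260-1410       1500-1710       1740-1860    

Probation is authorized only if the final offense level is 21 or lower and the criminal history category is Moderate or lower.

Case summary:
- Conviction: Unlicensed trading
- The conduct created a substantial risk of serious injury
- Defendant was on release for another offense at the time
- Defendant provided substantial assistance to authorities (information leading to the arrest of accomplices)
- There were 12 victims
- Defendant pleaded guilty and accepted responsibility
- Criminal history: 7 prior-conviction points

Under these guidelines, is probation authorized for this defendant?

Base offense level for unlicensed trading: 3.
A2 applies: 3 − 2 = 1.
A3 does not apply.
A4 does not apply.
A5 applies: 1 + 2 = 3.
A6 applies: 3 − 2 = 1.
A7 applies: 1 + 2 = 3.
A8 applies (level before this adjustment is 3 < 16, so +1): 3 + 1 = 4.
Final offense level: 4.
Criminal history: 7 prior points → Category Moderate (5-8).
Level 4 falls in the 1-9 band.
Grid: Level 1-9 × Category Moderate = 270-480 days.
Probation check: level 4 ≤ 21 and category Moderate ≤ Moderate → eligible.

Yes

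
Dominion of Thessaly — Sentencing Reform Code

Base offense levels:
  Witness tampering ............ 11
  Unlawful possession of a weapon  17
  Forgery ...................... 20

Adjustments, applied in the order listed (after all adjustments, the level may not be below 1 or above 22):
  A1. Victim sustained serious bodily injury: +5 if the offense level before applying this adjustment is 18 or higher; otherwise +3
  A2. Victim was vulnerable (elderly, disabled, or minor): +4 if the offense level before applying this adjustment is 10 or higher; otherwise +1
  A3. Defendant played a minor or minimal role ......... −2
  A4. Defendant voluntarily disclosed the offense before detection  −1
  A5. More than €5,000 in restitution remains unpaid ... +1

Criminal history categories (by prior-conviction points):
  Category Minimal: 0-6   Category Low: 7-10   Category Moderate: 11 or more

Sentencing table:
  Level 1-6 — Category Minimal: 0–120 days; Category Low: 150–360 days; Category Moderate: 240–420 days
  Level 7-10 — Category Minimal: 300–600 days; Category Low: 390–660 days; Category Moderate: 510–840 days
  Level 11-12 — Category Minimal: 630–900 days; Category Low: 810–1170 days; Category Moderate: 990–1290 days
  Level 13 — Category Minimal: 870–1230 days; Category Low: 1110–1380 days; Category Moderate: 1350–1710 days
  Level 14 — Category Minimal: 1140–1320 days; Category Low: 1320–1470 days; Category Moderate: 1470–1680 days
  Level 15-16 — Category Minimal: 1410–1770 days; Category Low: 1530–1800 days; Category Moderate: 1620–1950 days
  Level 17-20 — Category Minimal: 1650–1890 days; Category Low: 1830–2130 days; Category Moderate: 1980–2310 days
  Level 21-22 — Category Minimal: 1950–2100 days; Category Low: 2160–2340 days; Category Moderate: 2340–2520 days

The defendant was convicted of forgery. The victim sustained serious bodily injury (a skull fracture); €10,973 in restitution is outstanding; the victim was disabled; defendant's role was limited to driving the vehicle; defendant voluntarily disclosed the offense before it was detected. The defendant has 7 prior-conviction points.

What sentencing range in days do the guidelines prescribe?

Base offense level for forgery: 20.
A1 applies (level before this adjustment is 20 ≥ 18, so +5): 20 + 5 = 25.
A2 applies (level before this adjustment is 25 ≥ 10, so +4): 25 + 4 = 29.
A3 applies: 29 − 2 = 27.
A4 applies: 27 − 1 = 26.
A5 applies: 26 + 1 = 27.
Level 27 exceeds the maximum of 22; capped at 22.
Final offense level: 22.
Criminal history: 7 prior points → Category Low (7-10).
Level 22 falls in the 21-22 band.
Grid: Level 21-22 × Category Low = 2160-2340 days.

2160-2340 days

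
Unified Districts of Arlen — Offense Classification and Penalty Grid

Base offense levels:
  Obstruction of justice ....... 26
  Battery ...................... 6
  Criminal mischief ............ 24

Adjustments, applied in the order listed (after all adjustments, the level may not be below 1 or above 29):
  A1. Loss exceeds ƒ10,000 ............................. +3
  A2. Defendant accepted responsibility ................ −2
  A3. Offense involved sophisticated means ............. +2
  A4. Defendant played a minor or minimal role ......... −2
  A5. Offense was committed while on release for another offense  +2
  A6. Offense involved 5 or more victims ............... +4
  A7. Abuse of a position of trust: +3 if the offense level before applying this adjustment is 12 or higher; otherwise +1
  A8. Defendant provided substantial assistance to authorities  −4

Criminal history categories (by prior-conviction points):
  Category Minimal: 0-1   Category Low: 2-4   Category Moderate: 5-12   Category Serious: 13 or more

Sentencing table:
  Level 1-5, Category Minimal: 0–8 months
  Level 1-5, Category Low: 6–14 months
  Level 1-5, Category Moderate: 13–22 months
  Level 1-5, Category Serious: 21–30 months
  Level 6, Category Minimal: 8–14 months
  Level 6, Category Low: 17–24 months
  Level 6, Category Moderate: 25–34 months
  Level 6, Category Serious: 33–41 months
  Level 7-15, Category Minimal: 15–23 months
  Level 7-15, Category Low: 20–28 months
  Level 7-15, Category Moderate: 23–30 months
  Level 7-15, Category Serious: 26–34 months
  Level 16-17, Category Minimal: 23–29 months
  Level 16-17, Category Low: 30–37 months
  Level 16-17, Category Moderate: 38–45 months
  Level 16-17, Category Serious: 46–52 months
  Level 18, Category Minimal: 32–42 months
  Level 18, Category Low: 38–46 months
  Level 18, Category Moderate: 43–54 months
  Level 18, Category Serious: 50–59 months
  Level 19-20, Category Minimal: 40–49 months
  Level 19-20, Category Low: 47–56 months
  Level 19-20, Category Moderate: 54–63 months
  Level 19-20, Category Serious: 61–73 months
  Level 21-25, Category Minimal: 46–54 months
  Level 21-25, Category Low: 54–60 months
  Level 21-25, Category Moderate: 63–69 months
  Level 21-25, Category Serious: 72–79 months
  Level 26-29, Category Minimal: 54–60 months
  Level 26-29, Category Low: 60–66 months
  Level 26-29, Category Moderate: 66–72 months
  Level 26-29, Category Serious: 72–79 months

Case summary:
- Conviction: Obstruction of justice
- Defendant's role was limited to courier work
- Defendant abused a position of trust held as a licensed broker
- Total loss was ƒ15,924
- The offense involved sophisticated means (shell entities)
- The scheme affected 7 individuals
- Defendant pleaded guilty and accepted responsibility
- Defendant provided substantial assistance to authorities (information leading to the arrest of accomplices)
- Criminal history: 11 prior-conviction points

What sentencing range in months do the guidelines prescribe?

66-72 months

Base offense level for obstruction of justice: 26.
A1 applies: 26 + 3 = 29.
A2 applies: 29 − 2 = 27.
A3 applies: 27 + 2 = 29.
A4 applies: 29 − 2 = 27.
A5 does not apply.
A6 applies: 27 + 4 = 31.
A7 applies (level before this adjustment is 31 ≥ 12, so +3): 31 + 3 = 34.
A8 applies: 34 − 4 = 30.
Level 30 exceeds the maximum of 29; capped at 29.
Final offense level: 29.
Criminal history: 11 prior points → Category Moderate (5-12).
Level 29 falls in the 26-29 band.
Grid: Level 26-29 × Category Moderate = 66-72 months.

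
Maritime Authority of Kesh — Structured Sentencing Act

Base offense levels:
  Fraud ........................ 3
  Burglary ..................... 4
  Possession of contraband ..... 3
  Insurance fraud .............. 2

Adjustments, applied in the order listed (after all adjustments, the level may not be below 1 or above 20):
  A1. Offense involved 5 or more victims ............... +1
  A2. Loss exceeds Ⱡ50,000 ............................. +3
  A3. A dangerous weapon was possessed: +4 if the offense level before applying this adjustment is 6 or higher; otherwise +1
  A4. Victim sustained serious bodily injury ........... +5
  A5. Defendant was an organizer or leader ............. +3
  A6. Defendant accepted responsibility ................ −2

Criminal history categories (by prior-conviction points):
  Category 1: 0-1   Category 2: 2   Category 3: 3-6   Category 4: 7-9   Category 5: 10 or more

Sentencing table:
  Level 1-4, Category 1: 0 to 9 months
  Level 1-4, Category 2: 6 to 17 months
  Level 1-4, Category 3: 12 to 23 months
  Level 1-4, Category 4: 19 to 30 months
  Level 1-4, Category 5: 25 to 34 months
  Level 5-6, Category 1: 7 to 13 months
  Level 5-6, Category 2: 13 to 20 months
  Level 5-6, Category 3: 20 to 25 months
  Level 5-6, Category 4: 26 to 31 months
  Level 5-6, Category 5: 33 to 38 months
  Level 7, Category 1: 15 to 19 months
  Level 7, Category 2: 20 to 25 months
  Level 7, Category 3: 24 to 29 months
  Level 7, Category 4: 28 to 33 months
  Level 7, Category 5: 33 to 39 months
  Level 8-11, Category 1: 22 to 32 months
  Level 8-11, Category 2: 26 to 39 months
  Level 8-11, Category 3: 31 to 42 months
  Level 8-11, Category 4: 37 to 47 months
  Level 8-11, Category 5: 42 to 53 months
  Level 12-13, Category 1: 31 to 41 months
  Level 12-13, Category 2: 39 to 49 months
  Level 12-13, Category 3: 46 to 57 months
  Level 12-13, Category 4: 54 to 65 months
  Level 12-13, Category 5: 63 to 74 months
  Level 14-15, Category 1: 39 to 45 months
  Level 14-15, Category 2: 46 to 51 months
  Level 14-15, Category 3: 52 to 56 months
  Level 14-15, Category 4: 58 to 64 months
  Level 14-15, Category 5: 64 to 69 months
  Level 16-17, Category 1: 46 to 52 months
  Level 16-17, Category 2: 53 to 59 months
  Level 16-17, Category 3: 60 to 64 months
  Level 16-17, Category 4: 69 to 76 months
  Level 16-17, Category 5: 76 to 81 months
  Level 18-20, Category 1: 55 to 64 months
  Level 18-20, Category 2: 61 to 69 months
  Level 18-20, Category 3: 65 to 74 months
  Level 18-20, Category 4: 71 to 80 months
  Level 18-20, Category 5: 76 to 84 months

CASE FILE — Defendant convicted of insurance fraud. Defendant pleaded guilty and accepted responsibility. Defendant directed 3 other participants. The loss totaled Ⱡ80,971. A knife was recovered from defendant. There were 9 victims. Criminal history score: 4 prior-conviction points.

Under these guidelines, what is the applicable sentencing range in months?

Base offense level for insurance fraud: 2.
A1 applies: 2 + 1 = 3.
A2 applies: 3 + 3 = 6.
A3 applies (level before this adjustment is 6 ≥ 6, so +4): 6 + 4 = 10.
A4 does not apply.
A5 applies: 10 + 3 = 13.
A6 applies: 13 − 2 = 11.
Final offense level: 11.
Criminal history: 4 prior points → Category 3 (3-6).
Level 11 falls in the 8-11 band.
Grid: Level 8-11 × Category 3 = 31-42 months.

31-42 months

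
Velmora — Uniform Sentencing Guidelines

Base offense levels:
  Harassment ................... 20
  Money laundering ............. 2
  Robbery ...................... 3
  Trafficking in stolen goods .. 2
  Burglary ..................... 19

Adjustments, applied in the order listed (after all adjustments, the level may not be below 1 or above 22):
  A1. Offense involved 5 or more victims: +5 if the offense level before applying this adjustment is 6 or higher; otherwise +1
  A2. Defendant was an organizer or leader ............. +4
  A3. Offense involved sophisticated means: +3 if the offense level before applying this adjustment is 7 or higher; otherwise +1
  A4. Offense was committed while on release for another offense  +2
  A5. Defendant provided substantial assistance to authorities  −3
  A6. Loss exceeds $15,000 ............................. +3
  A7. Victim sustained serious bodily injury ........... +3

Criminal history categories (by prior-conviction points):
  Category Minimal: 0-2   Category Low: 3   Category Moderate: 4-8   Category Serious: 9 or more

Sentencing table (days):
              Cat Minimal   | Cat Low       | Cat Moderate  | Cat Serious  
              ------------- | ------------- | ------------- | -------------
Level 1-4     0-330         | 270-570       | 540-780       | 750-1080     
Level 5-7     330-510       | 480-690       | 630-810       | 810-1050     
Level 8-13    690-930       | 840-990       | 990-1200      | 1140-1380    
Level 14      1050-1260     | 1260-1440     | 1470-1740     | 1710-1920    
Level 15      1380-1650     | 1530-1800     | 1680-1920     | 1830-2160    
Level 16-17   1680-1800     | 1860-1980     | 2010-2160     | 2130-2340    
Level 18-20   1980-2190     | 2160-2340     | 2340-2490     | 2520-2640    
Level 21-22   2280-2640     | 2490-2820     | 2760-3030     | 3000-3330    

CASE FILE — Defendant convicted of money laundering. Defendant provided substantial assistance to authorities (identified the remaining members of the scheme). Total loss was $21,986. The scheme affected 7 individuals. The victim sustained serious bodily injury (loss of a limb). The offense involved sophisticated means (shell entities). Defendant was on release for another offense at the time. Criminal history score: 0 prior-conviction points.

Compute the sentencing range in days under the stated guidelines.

Base offense level for money laundering: 2.
A1 applies (level before this adjustment is 2 < 6, so +1): 2 + 1 = 3.
A3 applies (level before this adjustment is 3 < 7, so +1): 3 + 1 = 4.
A4 applies: 4 + 2 = 6.
A5 applies: 6 − 3 = 3.
A6 applies: 3 + 3 = 6.
A7 applies: 6 + 3 = 9.
Final offense level: 9.
Criminal history: 0 prior points → Category Minimal (0-2).
Level 9 falls in the 8-13 band.
Grid: Level 8-13 × Category Minimal = 690-930 days.

690-930 days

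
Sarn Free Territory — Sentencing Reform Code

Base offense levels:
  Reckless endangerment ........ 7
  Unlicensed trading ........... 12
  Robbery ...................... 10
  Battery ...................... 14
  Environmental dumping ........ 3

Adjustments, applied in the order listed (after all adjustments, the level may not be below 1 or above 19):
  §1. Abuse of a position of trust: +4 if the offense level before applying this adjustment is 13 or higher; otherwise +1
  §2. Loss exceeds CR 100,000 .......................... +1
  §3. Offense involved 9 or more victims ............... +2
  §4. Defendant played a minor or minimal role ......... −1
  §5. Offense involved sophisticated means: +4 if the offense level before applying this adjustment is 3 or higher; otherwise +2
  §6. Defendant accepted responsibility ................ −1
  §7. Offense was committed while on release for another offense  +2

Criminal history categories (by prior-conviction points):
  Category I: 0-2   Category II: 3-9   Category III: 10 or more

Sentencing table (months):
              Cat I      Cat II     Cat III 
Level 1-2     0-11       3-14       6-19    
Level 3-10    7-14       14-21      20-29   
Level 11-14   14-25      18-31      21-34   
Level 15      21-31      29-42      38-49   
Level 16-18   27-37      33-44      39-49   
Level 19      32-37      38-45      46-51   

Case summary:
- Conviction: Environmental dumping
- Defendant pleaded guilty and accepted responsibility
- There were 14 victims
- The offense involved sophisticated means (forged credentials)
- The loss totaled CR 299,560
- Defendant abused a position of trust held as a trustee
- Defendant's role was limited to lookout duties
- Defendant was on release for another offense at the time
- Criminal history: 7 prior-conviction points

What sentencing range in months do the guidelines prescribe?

Base offense level for environmental dumping: 3.
§1 applies (level before this adjustment is 3 < 13, so +1): 3 + 1 = 4.
§2 applies: 4 + 1 = 5.
§3 applies: 5 + 2 = 7.
§4 applies: 7 − 1 = 6.
§5 applies (level before this adjustment is 6 ≥ 3, so +4): 6 + 4 = 10.
§6 applies: 10 − 1 = 9.
§7 applies: 9 + 2 = 11.
Final offense level: 11.
Criminal history: 7 prior points → Category II (3-9).
Level 11 falls in the 11-14 band.
Grid: Level 11-14 × Category II = 18-31 months.

18-31 months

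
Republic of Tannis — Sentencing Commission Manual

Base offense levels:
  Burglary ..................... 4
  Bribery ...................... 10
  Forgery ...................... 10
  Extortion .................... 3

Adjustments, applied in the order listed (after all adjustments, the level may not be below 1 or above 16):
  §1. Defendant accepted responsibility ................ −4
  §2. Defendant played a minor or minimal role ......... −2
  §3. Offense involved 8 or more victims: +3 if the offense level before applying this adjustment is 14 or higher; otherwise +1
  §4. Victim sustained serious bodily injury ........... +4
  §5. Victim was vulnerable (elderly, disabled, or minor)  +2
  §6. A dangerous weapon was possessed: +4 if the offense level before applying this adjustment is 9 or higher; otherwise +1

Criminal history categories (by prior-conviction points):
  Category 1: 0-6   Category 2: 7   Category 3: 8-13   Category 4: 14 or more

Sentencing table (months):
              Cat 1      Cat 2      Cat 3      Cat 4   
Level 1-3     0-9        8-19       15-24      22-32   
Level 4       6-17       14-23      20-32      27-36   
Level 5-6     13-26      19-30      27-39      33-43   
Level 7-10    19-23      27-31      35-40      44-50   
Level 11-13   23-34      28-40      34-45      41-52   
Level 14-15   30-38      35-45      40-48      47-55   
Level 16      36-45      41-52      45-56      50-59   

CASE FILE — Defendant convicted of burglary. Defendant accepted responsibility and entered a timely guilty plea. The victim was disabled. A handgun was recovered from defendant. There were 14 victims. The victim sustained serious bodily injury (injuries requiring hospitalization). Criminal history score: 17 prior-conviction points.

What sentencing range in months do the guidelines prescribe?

Base offense level for burglary: 4.
§1 applies: 4 − 4 = 0.
§3 applies (level before this adjustment is 0 < 14, so +1): 0 + 1 = 1.
§4 applies: 1 + 4 = 5.
§5 applies: 5 + 2 = 7.
§6 applies (level before this adjustment is 7 < 9, so +1): 7 + 1 = 8.
Final offense level: 8.
Criminal history: 17 prior points → Category 4 (14+).
Level 8 falls in the 7-10 band.
Grid: Level 7-10 × Category 4 = 44-50 months.

44-50 months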